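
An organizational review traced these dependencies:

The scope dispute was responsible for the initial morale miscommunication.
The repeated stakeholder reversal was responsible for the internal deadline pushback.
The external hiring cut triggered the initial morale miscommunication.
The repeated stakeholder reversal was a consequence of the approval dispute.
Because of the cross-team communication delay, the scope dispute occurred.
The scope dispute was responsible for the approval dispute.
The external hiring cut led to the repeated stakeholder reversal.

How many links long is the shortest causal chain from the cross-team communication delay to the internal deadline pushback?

4

Shortest chain: the cross-team communication delay → the scope dispute → the approval dispute → the repeated stakeholder reversal → the internal deadline pushback.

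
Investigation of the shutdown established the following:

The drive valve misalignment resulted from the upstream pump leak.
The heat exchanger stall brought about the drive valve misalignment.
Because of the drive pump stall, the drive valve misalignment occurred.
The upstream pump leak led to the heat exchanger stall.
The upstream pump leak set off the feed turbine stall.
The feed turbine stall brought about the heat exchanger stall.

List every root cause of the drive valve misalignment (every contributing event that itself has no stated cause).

Tracing upstream from the drive valve misalignment: the drive valve misalignment ← the upstream pump leak.
A separate upstream branch: the drive valve misalignment ← the drive pump stall.
Each of those chain origins has no stated cause.

the drive pump stall, the upstream pump leak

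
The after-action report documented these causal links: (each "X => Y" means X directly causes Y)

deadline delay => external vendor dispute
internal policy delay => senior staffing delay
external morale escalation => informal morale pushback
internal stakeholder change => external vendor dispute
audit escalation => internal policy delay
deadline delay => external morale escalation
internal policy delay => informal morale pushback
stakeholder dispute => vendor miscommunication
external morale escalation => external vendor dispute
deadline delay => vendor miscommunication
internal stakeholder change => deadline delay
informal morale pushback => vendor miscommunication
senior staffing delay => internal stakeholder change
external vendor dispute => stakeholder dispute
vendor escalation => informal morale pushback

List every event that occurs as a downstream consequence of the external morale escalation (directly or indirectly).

the external vendor dispute, the informal morale pushback, the stakeholder dispute, the vendor miscommunication

Direct effects: the external vendor dispute, the informal morale pushback.
2 steps out: the stakeholder dispute, the vendor miscommunication.
Not reachable from it: the audit escalation, the internal policy delay, the senior staffing delay, the internal stakeholder change, the deadline delay, the vendor escalation.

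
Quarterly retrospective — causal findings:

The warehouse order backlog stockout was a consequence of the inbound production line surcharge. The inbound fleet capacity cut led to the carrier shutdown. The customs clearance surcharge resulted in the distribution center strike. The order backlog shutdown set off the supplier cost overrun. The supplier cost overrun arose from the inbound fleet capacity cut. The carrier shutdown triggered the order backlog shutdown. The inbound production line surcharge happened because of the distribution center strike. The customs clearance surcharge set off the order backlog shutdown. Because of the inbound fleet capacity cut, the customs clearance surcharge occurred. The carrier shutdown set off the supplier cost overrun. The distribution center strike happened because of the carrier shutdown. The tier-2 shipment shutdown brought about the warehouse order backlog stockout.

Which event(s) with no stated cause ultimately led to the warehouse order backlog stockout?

the inbound fleet capacity cut, the tier-2 shipment shutdown

Tracing upstream from the warehouse order backlog stockout: the warehouse order backlog stockout ← the inbound production line surcharge ← the distribution center strike ← the customs clearance surcharge ← the inbound fleet capacity cut.
A separate upstream branch: the warehouse order backlog stockout ← the tier-2 shipment shutdown.
Each of those chain origins has no stated cause.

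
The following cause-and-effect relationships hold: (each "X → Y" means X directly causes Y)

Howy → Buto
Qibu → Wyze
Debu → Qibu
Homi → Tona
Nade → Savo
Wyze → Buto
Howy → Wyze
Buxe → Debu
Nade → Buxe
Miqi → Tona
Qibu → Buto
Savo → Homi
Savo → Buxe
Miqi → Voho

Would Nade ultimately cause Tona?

There is a causal chain: Nade → Savo → Homi → Tona.

Yes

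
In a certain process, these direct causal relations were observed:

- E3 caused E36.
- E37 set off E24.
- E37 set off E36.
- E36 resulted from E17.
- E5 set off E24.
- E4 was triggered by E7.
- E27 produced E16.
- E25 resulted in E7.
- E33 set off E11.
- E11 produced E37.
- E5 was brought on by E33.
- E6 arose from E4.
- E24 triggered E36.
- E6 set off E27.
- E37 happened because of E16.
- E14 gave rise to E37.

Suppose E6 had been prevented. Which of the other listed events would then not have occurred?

Downstream of E6: E27, E16, E37, E24, E36.
Of those, still caused via another path: E37, E24, E36.
The remainder have no surviving cause.

E16, E27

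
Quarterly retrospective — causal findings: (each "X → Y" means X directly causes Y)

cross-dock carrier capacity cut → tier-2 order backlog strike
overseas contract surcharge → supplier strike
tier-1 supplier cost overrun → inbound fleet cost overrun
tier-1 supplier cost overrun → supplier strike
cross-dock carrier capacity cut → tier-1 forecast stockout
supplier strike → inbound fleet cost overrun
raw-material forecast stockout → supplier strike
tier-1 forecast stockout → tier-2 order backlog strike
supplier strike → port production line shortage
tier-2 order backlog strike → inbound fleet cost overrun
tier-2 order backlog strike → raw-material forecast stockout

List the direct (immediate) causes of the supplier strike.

the overseas contract surcharge, the raw-material forecast stockout, the tier-1 supplier cost overrun

Upstream contributors include the cross-dock carrier capacity cut, the tier-1 forecast stockout, the tier-2 order backlog strike, but only the overseas contract surcharge, the raw-material forecast stockout, the tier-1 supplier cost overrun feed directly into the supplier strike.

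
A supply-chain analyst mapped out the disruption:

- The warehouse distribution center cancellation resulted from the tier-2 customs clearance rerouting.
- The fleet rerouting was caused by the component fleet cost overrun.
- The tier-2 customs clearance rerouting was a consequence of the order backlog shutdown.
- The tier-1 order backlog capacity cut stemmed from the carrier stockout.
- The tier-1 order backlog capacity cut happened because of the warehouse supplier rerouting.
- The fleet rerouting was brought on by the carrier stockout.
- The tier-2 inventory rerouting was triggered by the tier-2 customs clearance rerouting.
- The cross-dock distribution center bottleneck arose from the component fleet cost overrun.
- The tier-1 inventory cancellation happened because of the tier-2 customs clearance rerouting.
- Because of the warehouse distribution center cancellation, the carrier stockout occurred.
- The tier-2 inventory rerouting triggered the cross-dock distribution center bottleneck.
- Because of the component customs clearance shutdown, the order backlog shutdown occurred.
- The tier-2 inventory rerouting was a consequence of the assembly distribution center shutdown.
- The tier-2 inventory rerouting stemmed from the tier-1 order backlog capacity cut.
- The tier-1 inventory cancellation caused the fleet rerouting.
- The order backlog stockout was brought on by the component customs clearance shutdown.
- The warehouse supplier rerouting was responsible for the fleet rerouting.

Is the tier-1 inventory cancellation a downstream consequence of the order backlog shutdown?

Yes

There is a causal chain: the order backlog shutdown → the tier-2 customs clearance rerouting → the tier-1 inventory cancellation.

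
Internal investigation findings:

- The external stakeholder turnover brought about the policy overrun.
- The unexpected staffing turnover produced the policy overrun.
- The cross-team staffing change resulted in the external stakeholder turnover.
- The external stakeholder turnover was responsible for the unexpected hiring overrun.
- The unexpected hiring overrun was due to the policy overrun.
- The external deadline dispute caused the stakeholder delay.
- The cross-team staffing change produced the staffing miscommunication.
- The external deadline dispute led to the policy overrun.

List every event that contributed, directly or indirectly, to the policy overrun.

Immediate causes of the policy overrun: the external deadline dispute, the unexpected staffing turnover, the external stakeholder turnover.
Further upstream: the cross-team staffing change.

the cross-team staffing change, the external deadline dispute, the external stakeholder turnover, the unexpected staffing turnover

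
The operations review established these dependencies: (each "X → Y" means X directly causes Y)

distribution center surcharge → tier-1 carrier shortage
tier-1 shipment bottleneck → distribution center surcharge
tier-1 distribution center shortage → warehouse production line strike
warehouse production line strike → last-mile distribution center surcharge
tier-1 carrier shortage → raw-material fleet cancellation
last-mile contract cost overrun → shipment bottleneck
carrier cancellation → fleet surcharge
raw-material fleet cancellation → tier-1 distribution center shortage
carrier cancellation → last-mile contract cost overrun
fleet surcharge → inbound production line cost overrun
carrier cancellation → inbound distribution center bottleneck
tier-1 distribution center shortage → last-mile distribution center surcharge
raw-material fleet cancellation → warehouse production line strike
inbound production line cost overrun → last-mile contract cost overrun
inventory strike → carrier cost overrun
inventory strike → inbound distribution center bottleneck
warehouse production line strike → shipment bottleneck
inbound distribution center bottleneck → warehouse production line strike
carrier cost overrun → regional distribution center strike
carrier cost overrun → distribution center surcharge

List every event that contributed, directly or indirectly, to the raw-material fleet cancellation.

the carrier cost overrun, the distribution center surcharge, the inventory strike, the tier-1 carrier shortage, the tier-1 shipment bottleneck

Immediate cause of the raw-material fleet cancellation: the tier-1 carrier shortage.
Further upstream: the tier-1 shipment bottleneck, the inventory strike, the carrier cost overrun, the distribution center surcharge.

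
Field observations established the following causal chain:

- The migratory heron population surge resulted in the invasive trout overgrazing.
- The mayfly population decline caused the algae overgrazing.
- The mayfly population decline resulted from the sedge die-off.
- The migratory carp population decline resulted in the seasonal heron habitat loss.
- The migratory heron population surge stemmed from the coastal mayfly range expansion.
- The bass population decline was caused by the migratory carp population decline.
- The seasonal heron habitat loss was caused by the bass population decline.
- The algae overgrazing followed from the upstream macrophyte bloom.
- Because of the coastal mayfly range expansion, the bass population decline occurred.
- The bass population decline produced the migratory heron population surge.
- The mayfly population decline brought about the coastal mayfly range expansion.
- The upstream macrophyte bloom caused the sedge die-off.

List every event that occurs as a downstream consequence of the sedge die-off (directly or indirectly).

Direct effects: the mayfly population decline.
2 steps out: the algae overgrazing, the coastal mayfly range expansion.
3 steps out: the bass population decline, the migratory heron population surge.
4 steps out: the seasonal heron habitat loss, the invasive trout overgrazing.
Not reachable from it: the upstream macrophyte bloom, the migratory carp population decline.

the algae overgrazing, the bass population decline, the coastal mayfly range expansion, the invasive trout overgrazing, the mayfly population decline, the migratory heron population surge, the seasonal heron habitat loss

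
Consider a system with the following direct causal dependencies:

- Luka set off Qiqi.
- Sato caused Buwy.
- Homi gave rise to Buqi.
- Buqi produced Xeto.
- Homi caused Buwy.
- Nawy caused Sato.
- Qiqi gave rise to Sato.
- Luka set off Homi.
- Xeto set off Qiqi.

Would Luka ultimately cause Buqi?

There is a causal chain: Luka → Homi → Buqi.

Yes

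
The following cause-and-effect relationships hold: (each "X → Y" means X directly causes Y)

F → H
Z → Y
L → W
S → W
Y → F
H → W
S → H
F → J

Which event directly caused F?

Upstream contributors include Z, but only Y feeds directly into F.

Y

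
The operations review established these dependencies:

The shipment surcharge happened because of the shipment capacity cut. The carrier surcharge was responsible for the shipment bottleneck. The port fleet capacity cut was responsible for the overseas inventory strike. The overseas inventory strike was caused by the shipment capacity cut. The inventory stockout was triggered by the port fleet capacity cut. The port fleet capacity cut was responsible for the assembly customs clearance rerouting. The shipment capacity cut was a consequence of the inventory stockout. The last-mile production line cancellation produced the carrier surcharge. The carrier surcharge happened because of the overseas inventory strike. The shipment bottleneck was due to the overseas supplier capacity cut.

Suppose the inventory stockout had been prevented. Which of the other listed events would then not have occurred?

Downstream of the inventory stockout: the shipment capacity cut, the shipment surcharge, the overseas inventory strike, the carrier surcharge, the shipment bottleneck.
Of those, still caused via another path: the overseas inventory strike, the carrier surcharge, the shipment bottleneck.
The remainder have no surviving cause.

the shipment capacity cut, the shipment surcharge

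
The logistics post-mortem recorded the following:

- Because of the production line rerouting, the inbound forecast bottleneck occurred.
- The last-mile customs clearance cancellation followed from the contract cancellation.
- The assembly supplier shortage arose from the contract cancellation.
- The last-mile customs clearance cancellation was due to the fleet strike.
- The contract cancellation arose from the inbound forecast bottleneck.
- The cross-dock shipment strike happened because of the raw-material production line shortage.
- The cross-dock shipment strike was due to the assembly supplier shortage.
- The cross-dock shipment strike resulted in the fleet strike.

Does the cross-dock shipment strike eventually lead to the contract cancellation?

The cross-dock shipment strike leads to the fleet strike, the last-mile customs clearance cancellation; the contract cancellation is not among them.

No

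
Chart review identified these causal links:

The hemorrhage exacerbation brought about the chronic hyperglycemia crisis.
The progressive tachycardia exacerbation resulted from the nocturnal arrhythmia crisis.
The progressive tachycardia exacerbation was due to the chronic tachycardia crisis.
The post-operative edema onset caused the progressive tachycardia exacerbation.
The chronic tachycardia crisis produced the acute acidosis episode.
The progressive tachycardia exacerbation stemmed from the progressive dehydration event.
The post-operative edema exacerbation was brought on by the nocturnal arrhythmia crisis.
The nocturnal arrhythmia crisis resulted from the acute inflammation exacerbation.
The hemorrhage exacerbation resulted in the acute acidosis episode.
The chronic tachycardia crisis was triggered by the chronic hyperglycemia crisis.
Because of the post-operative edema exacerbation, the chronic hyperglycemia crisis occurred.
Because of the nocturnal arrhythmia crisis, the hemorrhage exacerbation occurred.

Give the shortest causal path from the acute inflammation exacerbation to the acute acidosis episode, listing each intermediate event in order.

the acute inflammation exacerbation → the nocturnal arrhythmia crisis → the hemorrhage exacerbation → the acute acidosis episode

the acute inflammation exacerbation → the nocturnal arrhythmia crisis
the nocturnal arrhythmia crisis → the hemorrhage exacerbation
the hemorrhage exacerbation → the acute acidosis episode
Length: 3 steps.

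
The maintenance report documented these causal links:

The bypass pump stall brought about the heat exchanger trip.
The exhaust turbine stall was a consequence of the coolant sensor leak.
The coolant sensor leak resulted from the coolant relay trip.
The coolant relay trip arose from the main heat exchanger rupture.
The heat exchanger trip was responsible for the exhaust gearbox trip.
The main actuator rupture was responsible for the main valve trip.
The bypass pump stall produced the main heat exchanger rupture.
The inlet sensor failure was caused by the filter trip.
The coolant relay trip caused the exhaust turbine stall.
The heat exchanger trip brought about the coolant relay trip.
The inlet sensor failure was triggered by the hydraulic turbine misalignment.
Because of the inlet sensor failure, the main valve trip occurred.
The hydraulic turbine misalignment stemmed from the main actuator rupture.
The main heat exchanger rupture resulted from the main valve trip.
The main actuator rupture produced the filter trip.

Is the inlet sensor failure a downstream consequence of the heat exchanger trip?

The heat exchanger trip leads to the exhaust gearbox trip, the coolant relay trip, the coolant sensor leak, the exhaust turbine stall; the inlet sensor failure is not among them.

No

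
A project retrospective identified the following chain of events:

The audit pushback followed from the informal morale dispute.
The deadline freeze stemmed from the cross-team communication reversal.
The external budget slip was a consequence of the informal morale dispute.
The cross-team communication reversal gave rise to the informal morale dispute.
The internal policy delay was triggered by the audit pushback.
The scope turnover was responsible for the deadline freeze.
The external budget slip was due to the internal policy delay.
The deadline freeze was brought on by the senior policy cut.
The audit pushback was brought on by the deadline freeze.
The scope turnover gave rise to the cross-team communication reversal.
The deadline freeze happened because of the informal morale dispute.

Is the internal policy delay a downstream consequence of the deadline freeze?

There is a causal chain: the deadline freeze → the audit pushback → the internal policy delay.

Yes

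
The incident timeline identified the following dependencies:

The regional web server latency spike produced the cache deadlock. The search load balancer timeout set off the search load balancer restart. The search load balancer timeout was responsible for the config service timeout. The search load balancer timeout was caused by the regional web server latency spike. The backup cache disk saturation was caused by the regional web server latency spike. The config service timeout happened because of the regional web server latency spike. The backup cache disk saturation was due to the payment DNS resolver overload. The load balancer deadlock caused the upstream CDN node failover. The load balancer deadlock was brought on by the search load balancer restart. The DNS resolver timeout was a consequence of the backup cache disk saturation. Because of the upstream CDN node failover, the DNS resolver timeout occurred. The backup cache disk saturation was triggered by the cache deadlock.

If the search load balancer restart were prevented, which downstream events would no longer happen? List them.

Downstream of the search load balancer restart: the load balancer deadlock, the upstream CDN node failover, the DNS resolver timeout.
Of those, still caused via another path: the DNS resolver timeout.
The remainder have no surviving cause.

the load balancer deadlock, the upstream CDN node failover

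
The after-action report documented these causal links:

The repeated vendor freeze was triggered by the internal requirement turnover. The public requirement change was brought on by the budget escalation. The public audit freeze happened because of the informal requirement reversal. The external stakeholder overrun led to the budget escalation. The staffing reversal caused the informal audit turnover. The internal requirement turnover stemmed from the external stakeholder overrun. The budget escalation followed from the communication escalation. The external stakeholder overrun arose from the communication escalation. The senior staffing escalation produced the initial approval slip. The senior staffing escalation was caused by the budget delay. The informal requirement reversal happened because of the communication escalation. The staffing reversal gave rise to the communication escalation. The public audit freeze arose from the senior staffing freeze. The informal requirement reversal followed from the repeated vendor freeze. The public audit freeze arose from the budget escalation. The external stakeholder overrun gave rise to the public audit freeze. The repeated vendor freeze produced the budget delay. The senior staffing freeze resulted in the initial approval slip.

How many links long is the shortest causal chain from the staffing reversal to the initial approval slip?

Shortest chain: the staffing reversal → the communication escalation → the external stakeholder overrun → the internal requirement turnover → the repeated vendor freeze → the budget delay → the senior staffing escalation → the initial approval slip.

7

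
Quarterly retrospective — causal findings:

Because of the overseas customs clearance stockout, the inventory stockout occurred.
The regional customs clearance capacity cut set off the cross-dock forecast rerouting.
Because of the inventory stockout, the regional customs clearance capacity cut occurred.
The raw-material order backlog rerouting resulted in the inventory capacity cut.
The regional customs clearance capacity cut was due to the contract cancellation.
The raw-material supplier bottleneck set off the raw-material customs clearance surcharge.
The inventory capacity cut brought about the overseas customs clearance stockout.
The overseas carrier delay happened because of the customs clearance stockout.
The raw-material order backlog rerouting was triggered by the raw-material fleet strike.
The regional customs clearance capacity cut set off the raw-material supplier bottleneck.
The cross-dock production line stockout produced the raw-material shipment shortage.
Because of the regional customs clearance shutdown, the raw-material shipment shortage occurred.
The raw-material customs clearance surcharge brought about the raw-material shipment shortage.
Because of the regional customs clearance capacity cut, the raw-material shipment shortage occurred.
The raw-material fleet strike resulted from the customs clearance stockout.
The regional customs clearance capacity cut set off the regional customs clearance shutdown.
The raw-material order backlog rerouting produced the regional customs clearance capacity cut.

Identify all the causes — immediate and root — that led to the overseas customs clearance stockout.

Immediate cause of the overseas customs clearance stockout: the inventory capacity cut.
Further upstream: the customs clearance stockout, the raw-material fleet strike, the raw-material order backlog rerouting.

the customs clearance stockout, the inventory capacity cut, the raw-material fleet strike, the raw-material order backlog rerouting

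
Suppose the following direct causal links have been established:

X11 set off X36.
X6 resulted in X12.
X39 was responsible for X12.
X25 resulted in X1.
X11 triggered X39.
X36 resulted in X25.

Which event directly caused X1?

X25

Upstream contributors include X11, X36, but only X25 feeds directly into X1.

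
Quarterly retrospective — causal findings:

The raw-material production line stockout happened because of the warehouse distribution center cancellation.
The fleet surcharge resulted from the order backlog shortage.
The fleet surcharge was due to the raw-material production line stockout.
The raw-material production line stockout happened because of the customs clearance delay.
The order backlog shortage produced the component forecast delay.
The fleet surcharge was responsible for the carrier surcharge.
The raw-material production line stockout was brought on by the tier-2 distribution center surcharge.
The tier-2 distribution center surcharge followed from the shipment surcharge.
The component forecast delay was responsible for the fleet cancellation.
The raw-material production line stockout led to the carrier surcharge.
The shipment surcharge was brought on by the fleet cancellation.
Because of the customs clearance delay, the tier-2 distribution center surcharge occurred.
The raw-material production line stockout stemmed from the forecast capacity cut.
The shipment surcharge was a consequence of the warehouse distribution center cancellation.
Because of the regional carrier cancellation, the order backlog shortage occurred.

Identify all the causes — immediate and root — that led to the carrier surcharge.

Immediate causes of the carrier surcharge: the raw-material production line stockout, the fleet surcharge.
Further upstream: the forecast capacity cut, the customs clearance delay, the warehouse distribution center cancellation, the regional carrier cancellation, the order backlog shortage, the component forecast delay, the fleet cancellation, the shipment surcharge, the tier-2 distribution center surcharge.

the component forecast delay, the customs clearance delay, the fleet cancellation, the fleet surcharge, the forecast capacity cut, the order backlog shortage, the raw-material production line stockout, the regional carrier cancellation, the shipment surcharge, the tier-2 distribution center surcharge, the warehouse distribution center cancellation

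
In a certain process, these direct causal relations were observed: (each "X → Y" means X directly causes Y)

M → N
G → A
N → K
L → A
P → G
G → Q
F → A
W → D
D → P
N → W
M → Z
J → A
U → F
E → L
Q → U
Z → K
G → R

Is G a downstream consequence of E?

E leads to L, A; G is not among them.

No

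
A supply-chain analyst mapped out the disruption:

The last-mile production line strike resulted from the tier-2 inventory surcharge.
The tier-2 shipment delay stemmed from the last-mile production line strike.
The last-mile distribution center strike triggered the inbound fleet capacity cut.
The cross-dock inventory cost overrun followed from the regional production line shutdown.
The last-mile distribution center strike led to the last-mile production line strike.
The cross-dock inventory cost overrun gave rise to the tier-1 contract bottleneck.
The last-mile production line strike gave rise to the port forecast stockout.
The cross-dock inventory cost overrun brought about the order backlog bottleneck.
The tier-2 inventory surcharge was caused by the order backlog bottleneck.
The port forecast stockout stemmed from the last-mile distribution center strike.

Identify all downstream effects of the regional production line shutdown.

the cross-dock inventory cost overrun, the last-mile production line strike, the order backlog bottleneck, the port forecast stockout, the tier-1 contract bottleneck, the tier-2 inventory surcharge, the tier-2 shipment delay

Direct effects: the cross-dock inventory cost overrun.
2 steps out: the order backlog bottleneck, the tier-1 contract bottleneck.
3 steps out: the tier-2 inventory surcharge.
4 steps out: the last-mile production line strike.
5 steps out: the port forecast stockout, the tier-2 shipment delay.
Not reachable from it: the last-mile distribution center strike, the inbound fleet capacity cut.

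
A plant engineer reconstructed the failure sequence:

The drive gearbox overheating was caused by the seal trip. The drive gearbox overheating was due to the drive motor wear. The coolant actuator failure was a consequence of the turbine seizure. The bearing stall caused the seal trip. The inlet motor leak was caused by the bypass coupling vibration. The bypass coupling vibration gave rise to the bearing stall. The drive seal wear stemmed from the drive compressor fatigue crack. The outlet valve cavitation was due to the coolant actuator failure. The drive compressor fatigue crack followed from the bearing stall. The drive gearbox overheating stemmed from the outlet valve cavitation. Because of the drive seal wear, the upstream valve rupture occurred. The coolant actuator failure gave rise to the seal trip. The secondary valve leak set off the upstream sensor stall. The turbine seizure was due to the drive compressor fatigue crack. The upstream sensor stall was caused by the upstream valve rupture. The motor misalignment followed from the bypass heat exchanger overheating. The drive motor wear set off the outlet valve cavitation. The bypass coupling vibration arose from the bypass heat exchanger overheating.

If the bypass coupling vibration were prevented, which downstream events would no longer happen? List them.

the bearing stall, the coolant actuator failure, the drive compressor fatigue crack, the drive seal wear, the inlet motor leak, the seal trip, the turbine seizure, the upstream valve rupture

Downstream of the bypass coupling vibration: the bearing stall, the drive compressor fatigue crack, the drive seal wear, the inlet motor leak, the turbine seizure, the upstream valve rupture, the upstream sensor stall, the coolant actuator failure, the seal trip, the outlet valve cavitation, the drive gearbox overheating.
Of those, still caused via another path: the upstream sensor stall, the outlet valve cavitation, the drive gearbox overheating.
The remainder have no surviving cause.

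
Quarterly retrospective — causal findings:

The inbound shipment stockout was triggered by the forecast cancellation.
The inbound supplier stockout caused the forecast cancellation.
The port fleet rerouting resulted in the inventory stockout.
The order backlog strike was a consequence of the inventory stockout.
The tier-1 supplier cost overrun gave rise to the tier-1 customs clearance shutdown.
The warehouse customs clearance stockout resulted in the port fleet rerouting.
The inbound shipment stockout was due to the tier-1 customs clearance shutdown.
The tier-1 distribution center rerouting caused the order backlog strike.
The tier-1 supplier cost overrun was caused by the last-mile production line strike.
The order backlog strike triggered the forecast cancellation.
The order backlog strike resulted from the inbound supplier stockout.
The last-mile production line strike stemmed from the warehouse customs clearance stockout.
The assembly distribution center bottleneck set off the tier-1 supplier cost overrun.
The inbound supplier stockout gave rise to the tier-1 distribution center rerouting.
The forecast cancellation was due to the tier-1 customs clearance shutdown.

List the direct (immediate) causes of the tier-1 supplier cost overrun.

the assembly distribution center bottleneck, the last-mile production line strike

Upstream contributors include the warehouse customs clearance stockout, but only the assembly distribution center bottleneck, the last-mile production line strike feed directly into the tier-1 supplier cost overrun.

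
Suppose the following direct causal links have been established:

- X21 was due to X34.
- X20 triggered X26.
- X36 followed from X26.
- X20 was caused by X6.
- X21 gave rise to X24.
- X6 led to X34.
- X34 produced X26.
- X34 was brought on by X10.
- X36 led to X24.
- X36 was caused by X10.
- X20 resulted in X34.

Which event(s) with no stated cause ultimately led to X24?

X10, X6

Tracing upstream from X24: X24 ← X21 ← X34 ← X6.
A separate upstream branch: X24 ← X36 ← X10.
Each of those chain origins has no stated cause.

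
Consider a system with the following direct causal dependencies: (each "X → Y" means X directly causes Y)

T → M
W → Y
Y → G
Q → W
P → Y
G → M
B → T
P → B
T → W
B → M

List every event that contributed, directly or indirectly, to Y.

Immediate causes of Y: P, W.
Further upstream: B, T, Q.

B, P, Q, T, W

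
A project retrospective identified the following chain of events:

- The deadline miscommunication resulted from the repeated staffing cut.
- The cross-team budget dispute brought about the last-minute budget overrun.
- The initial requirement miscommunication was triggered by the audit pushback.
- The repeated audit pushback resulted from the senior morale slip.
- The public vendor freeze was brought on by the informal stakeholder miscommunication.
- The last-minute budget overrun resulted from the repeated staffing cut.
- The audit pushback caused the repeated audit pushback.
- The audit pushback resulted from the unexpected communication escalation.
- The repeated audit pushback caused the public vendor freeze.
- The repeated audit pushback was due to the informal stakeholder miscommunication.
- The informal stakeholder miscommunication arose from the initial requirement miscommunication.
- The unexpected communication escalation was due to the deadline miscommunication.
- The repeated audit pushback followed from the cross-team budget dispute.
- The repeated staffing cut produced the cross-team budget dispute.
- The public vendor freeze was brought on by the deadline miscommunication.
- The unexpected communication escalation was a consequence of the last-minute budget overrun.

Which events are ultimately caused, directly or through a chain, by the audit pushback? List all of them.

Direct effects: the initial requirement miscommunication, the repeated audit pushback.
2 steps out: the informal stakeholder miscommunication, the public vendor freeze.
Not reachable from it: the repeated staffing cut, the cross-team budget dispute, the deadline miscommunication, the last-minute budget overrun, the unexpected communication escalation, the senior morale slip.

the informal stakeholder miscommunication, the initial requirement miscommunication, the public vendor freeze, the repeated audit pushback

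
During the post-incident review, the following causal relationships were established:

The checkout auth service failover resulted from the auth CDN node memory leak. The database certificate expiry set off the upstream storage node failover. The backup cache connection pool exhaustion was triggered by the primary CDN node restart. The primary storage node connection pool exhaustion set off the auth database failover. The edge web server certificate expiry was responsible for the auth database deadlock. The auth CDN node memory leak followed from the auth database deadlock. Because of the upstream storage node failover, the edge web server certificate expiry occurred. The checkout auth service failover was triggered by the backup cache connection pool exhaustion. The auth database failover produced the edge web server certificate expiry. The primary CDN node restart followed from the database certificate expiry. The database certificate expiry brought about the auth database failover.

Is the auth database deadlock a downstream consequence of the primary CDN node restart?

The primary CDN node restart leads to the backup cache connection pool exhaustion, the checkout auth service failover; the auth database deadlock is not among them.

No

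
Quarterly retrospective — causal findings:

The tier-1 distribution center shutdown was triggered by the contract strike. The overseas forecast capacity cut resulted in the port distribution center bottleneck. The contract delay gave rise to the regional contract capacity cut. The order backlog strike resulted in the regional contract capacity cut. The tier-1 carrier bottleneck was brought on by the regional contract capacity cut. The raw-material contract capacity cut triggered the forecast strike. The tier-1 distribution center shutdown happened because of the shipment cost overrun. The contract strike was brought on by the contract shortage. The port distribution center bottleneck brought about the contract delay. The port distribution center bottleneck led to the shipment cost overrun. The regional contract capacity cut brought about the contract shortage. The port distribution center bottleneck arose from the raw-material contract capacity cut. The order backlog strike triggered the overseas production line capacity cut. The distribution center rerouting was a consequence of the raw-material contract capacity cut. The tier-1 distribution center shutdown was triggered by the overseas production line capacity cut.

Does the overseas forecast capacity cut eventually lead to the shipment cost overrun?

There is a causal chain: the overseas forecast capacity cut → the port distribution center bottleneck → the shipment cost overrun.

Yes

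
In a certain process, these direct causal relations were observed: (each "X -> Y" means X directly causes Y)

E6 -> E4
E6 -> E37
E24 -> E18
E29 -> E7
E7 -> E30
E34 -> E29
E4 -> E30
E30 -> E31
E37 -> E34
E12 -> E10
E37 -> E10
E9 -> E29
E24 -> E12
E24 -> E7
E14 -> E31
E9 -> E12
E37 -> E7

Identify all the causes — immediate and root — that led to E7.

Immediate causes of E7: E24, E37, E29.
Further upstream: E6, E9, E34.

E24, E29, E34, E37, E6, E9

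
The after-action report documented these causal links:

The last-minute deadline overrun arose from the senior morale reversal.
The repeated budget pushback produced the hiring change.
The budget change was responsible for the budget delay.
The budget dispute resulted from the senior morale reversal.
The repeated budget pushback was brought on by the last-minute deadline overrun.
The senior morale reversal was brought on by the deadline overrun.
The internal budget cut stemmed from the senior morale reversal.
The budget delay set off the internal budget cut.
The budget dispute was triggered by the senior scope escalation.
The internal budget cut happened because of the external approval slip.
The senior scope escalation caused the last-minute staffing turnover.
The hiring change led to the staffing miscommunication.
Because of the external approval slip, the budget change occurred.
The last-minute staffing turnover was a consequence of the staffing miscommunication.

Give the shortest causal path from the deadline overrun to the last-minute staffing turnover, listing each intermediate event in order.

the deadline overrun → the senior morale reversal
the senior morale reversal → the last-minute deadline overrun
the last-minute deadline overrun → the repeated budget pushback
the repeated budget pushback → the hiring change
the hiring change → the staffing miscommunication
the staffing miscommunication → the last-minute staffing turnover
Length: 6 steps.

the deadline overrun → the senior morale reversal → the last-minute deadline overrun → the repeated budget pushback → the hiring change → the staffing miscommunication → the last-minute staffing turnover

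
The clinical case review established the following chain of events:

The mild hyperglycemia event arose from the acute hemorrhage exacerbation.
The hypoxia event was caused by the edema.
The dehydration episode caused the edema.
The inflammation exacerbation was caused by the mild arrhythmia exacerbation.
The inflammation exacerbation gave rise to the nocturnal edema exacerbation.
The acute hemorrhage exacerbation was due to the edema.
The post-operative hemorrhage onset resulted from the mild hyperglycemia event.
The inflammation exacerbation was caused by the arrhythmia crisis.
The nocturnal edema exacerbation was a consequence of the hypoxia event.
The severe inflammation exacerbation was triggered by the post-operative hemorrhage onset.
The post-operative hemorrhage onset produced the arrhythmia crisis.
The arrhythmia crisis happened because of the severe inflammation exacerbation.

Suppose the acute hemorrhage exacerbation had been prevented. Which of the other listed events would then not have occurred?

Downstream of the acute hemorrhage exacerbation: the mild hyperglycemia event, the post-operative hemorrhage onset, the severe inflammation exacerbation, the arrhythmia crisis, the inflammation exacerbation, the nocturnal edema exacerbation.
Of those, still caused via another path: the inflammation exacerbation, the nocturnal edema exacerbation.
The remainder have no surviving cause.

the arrhythmia crisis, the mild hyperglycemia event, the post-operative hemorrhage onset, the severe inflammation exacerbation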